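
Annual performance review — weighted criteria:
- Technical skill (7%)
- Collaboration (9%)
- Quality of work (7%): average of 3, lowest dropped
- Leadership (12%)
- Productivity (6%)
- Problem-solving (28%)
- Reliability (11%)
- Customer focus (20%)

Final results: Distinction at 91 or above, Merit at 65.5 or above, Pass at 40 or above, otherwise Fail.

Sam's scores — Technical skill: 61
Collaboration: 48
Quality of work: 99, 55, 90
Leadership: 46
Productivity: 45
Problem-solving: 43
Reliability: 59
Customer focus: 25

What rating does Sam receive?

Pass

Quality of work: drop 55 → average of remaining 2 = 189/2 = 94.5
Weighted total:
  Technical skill 61 × 0.07 = 4.27
  Collaboration 48 × 0.09 = 4.32
  Quality of work 94.5 × 0.07 = 6.615
  Leadership 46 × 0.12 = 5.52
  Productivity 45 × 0.06 = 2.7
  Problem-solving 43 × 0.28 = 12.04
  Reliability 59 × 0.11 = 6.49
  Customer focus 25 × 0.2 = 5
Sum = 46.955
46.955 is ≥ 40 and < 65.5 → Pass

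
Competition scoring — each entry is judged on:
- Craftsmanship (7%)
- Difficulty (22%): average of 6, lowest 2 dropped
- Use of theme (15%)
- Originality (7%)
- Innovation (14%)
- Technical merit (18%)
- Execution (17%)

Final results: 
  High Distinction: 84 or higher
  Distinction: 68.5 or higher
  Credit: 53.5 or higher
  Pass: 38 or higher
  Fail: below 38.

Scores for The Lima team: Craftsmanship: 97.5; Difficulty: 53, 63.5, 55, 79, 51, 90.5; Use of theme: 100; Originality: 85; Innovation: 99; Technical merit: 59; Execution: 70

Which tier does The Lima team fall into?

Distinction

Difficulty: drop 51, 53 → average of remaining 4 = 288/4 = 72
Weighted total:
  Craftsmanship 97.5 × 0.07 = 6.825
  Difficulty 72 × 0.22 = 15.84
  Use of theme 100 × 0.15 = 15
  Originality 85 × 0.07 = 5.95
  Innovation 99 × 0.14 = 13.86
  Technical merit 59 × 0.18 = 10.62
  Execution 70 × 0.17 = 11.9
Sum = 79.995
79.995 is ≥ 68.5 and < 84 → Distinction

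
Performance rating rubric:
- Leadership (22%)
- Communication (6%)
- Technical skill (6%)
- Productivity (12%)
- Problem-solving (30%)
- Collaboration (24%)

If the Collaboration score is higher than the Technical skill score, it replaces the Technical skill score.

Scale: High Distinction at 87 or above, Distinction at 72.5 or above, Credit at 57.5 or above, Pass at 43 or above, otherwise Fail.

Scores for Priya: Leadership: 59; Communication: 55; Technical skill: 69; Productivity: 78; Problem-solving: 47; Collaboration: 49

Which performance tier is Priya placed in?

Collaboration (49) ≤ Technical skill (69), so Technical skill stays at 69.
Weighted total:
  Leadership 59 × 0.22 = 12.98
  Communication 55 × 0.06 = 3.3
  Technical skill 69 × 0.06 = 4.14
  Productivity 78 × 0.12 = 9.36
  Problem-solving 47 × 0.3 = 14.1
  Collaboration 49 × 0.24 = 11.76
Sum = 55.64
55.64 is ≥ 43 and < 57.5 → Pass

Pass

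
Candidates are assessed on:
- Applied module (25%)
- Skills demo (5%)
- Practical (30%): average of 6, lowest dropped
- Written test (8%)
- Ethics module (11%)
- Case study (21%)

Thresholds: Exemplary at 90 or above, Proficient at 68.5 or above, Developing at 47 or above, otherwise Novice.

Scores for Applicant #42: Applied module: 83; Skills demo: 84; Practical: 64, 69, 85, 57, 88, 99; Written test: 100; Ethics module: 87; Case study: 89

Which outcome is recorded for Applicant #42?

Proficient

Practical: drop 57 → average of remaining 5 = 405/5 = 81
Weighted total:
  Applied module 83 × 0.25 = 20.75
  Skills demo 84 × 0.05 = 4.2
  Practical 81 × 0.3 = 24.3
  Written test 100 × 0.08 = 8
  Ethics module 87 × 0.11 = 9.57
  Case study 89 × 0.21 = 18.69
Sum = 85.51
85.51 is ≥ 68.5 and < 90 → Proficient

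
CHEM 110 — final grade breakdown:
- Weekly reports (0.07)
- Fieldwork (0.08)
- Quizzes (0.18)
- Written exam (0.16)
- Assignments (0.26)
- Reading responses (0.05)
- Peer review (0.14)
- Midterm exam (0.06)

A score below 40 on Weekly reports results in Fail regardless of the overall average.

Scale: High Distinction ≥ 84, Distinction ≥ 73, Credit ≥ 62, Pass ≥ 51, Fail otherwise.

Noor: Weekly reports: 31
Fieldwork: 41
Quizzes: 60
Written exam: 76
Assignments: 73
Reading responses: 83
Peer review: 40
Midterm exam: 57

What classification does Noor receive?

Fail

Weekly reports score 31 < 40: minimum not met.
Weighted total:
  Weekly reports 31 × 0.07 = 2.17
  Fieldwork 41 × 0.08 = 3.28
  Quizzes 60 × 0.18 = 10.8
  Written exam 76 × 0.16 = 12.16
  Assignments 73 × 0.26 = 18.98
  Reading responses 83 × 0.05 = 4.15
  Peer review 40 × 0.14 = 5.6
  Midterm exam 57 × 0.06 = 3.42
Sum = 60.56
Because the Weekly reports minimum was not met, the result is Fail.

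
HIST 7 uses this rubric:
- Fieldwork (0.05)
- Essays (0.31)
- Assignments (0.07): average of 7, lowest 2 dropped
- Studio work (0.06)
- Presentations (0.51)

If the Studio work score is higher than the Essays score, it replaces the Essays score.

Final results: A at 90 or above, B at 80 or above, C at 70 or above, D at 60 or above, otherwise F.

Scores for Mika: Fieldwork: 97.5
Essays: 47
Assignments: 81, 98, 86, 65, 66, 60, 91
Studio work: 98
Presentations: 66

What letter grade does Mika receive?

Assignments: drop 60, 65 → average of remaining 5 = 422/5 = 84.4
Studio work (98) > Essays (47), so Essays counts as 98.
Weighted total:
  Fieldwork 97.5 × 0.05 = 4.875
  Essays 98 × 0.31 = 30.38
  Assignments 84.4 × 0.07 = 5.908
  Studio work 98 × 0.06 = 5.88
  Presentations 66 × 0.51 = 33.66
Sum = 80.703
80.703 is ≥ 80 and < 90 → B

B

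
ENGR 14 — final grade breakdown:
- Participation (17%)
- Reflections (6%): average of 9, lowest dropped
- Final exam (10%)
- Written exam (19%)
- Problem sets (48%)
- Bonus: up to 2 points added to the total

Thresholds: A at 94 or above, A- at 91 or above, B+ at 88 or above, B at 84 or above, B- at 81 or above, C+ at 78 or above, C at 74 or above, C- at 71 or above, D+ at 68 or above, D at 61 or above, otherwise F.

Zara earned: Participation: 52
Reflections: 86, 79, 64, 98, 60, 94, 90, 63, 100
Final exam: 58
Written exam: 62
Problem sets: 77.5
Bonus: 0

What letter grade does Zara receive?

D+

Reflections: drop 60 → average of remaining 8 = 674/8 = 84.25
Weighted total:
  Participation 52 × 0.17 = 8.84
  Reflections 84.25 × 0.06 = 5.055
  Final exam 58 × 0.1 = 5.8
  Written exam 62 × 0.19 = 11.78
  Problem sets 77.5 × 0.48 = 37.2
Sum = 68.675
Bonus: 68.675 + 0 = 68.675
68.675 is ≥ 68 and < 71 → D+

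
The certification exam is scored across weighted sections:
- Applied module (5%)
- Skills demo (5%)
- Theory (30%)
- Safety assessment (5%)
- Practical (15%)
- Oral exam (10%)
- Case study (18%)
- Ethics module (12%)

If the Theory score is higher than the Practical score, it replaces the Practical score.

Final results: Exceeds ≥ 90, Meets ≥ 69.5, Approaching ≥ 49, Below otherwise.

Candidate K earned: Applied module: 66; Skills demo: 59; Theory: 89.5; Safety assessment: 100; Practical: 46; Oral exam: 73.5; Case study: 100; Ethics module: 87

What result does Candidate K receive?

Theory (89.5) > Practical (46), so Practical counts as 89.5.
Weighted total:
  Applied module 66 × 0.05 = 3.3
  Skills demo 59 × 0.05 = 2.95
  Theory 89.5 × 0.3 = 26.85
  Safety assessment 100 × 0.05 = 5
  Practical 89.5 × 0.15 = 13.425
  Oral exam 73.5 × 0.1 = 7.35
  Case study 100 × 0.18 = 18
  Ethics module 87 × 0.12 = 10.44
Sum = 87.315
87.315 is ≥ 69.5 and < 90 → Meets

Meets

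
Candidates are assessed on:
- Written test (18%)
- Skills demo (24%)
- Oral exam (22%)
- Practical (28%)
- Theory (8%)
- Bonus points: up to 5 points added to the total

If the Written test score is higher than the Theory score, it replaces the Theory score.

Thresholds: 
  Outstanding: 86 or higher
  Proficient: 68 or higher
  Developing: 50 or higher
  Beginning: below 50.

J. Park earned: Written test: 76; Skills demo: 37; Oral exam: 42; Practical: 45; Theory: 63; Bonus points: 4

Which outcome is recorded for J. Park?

Developing

Written test (76) > Theory (63), so Theory counts as 76.
Weighted total:
  Written test 76 × 0.18 = 13.68
  Skills demo 37 × 0.24 = 8.88
  Oral exam 42 × 0.22 = 9.24
  Practical 45 × 0.28 = 12.6
  Theory 76 × 0.08 = 6.08
Sum = 50.48
Bonus points: 50.48 + 4 = 54.48
54.48 is ≥ 50 and < 68 → Developing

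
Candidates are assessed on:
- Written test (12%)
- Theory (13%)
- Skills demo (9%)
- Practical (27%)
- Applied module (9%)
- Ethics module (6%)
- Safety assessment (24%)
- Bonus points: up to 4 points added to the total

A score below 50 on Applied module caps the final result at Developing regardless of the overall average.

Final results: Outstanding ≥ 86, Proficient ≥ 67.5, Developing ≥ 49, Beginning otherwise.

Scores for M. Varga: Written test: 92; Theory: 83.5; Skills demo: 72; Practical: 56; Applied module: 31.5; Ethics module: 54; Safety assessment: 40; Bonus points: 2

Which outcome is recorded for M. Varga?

Developing

Applied module score 31.5 < 50: minimum not met.
Weighted total:
  Written test 92 × 0.12 = 11.04
  Theory 83.5 × 0.13 = 10.855
  Skills demo 72 × 0.09 = 6.48
  Practical 56 × 0.27 = 15.12
  Applied module 31.5 × 0.09 = 2.835
  Ethics module 54 × 0.06 = 3.24
  Safety assessment 40 × 0.24 = 9.6
Sum = 59.17
Bonus points: 59.17 + 2 = 61.17
61.17 would be Developing; cap at Developing applies → Developing.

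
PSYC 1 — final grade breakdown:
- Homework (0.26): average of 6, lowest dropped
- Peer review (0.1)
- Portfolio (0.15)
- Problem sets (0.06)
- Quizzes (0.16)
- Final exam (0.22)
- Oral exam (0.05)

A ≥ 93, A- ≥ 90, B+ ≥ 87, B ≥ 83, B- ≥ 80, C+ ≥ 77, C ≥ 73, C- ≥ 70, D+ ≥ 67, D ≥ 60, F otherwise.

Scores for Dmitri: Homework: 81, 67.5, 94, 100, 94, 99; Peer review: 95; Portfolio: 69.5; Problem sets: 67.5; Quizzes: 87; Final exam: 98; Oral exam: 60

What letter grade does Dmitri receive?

Homework: drop 67.5 → average of remaining 5 = 468/5 = 93.6
Weighted total:
  Homework 93.6 × 0.26 = 24.336
  Peer review 95 × 0.1 = 9.5
  Portfolio 69.5 × 0.15 = 10.425
  Problem sets 67.5 × 0.06 = 4.05
  Quizzes 87 × 0.16 = 13.92
  Final exam 98 × 0.22 = 21.56
  Oral exam 60 × 0.05 = 3
Sum = 86.791
86.791 is ≥ 83 and < 87 → B

B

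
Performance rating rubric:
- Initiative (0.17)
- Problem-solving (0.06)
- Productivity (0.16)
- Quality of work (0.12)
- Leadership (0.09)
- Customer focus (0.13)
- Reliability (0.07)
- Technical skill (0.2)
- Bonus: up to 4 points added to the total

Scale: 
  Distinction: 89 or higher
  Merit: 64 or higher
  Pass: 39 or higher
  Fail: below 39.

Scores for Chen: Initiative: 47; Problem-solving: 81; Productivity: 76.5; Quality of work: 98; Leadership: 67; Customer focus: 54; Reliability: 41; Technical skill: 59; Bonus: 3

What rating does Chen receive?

Weighted total:
  Initiative 47 × 0.17 = 7.99
  Problem-solving 81 × 0.06 = 4.86
  Productivity 76.5 × 0.16 = 12.24
  Quality of work 98 × 0.12 = 11.76
  Leadership 67 × 0.09 = 6.03
  Customer focus 54 × 0.13 = 7.02
  Reliability 41 × 0.07 = 2.87
  Technical skill 59 × 0.2 = 11.8
Sum = 64.57
Bonus: 64.57 + 3 = 67.57
67.57 is ≥ 64 and < 89 → Merit

Merit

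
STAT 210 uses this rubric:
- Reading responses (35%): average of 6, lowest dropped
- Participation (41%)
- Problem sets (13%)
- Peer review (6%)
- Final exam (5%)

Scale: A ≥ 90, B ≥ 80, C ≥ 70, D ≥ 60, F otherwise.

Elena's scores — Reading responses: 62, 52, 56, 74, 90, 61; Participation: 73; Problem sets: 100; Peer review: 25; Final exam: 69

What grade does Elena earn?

Reading responses: drop 52 → average of remaining 5 = 343/5 = 68.6
Weighted total:
  Reading responses 68.6 × 0.35 = 24.01
  Participation 73 × 0.41 = 29.93
  Problem sets 100 × 0.13 = 13
  Peer review 25 × 0.06 = 1.5
  Final exam 69 × 0.05 = 3.45
Sum = 71.89
71.89 is ≥ 70 and < 80 → C

C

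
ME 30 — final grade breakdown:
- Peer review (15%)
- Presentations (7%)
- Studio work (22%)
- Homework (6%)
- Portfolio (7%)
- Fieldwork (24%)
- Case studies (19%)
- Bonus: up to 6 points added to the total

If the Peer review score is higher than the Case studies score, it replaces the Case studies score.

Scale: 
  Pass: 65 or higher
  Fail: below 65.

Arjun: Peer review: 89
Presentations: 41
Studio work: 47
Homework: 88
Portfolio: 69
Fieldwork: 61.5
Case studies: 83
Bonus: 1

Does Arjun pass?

Pass

Peer review (89) > Case studies (83), so Case studies counts as 89.
Weighted total:
  Peer review 89 × 0.15 = 13.35
  Presentations 41 × 0.07 = 2.87
  Studio work 47 × 0.22 = 10.34
  Homework 88 × 0.06 = 5.28
  Portfolio 69 × 0.07 = 4.83
  Fieldwork 61.5 × 0.24 = 14.76
  Case studies 89 × 0.19 = 16.91
Sum = 68.34
Bonus: 68.34 + 1 = 69.34
69.34 ≥ 65 → Pass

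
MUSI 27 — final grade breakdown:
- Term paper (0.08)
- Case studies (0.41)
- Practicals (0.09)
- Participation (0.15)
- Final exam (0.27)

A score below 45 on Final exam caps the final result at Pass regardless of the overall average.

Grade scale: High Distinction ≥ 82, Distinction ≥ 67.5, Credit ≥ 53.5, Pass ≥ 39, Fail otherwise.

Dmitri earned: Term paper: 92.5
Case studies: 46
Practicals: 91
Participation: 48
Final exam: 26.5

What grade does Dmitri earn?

Final exam score 26.5 < 45: minimum not met.
Weighted total:
  Term paper 92.5 × 0.08 = 7.4
  Case studies 46 × 0.41 = 18.86
  Practicals 91 × 0.09 = 8.19
  Participation 48 × 0.15 = 7.2
  Final exam 26.5 × 0.27 = 7.155
Sum = 48.805
48.805 would be Pass; cap at Pass applies → Pass.

Pass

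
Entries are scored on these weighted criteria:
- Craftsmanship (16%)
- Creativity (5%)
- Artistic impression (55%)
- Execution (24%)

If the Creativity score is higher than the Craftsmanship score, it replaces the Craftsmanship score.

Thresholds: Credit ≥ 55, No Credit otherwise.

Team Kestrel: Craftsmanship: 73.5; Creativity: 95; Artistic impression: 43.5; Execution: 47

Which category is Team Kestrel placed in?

Credit

Creativity (95) > Craftsmanship (73.5), so Craftsmanship counts as 95.
Weighted total:
  Craftsmanship 95 × 0.16 = 15.2
  Creativity 95 × 0.05 = 4.75
  Artistic impression 43.5 × 0.55 = 23.925
  Execution 47 × 0.24 = 11.28
Sum = 55.155
55.155 ≥ 55 → Credit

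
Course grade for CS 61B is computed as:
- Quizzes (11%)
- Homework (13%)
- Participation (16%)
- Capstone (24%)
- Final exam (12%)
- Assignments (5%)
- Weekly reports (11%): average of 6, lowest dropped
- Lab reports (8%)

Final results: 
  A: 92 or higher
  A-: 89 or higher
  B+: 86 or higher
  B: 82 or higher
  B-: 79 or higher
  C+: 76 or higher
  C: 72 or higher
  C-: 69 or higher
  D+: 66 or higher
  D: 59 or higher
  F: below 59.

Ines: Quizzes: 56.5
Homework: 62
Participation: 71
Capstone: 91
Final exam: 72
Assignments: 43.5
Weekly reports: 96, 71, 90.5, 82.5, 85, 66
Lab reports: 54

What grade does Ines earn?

C-

Weekly reports: drop 66 → average of remaining 5 = 425/5 = 85
Weighted total:
  Quizzes 56.5 × 0.11 = 6.215
  Homework 62 × 0.13 = 8.06
  Participation 71 × 0.16 = 11.36
  Capstone 91 × 0.24 = 21.84
  Final exam 72 × 0.12 = 8.64
  Assignments 43.5 × 0.05 = 2.175
  Weekly reports 85 × 0.11 = 9.35
  Lab reports 54 × 0.08 = 4.32
Sum = 71.96
71.96 is ≥ 69 and < 72 → C-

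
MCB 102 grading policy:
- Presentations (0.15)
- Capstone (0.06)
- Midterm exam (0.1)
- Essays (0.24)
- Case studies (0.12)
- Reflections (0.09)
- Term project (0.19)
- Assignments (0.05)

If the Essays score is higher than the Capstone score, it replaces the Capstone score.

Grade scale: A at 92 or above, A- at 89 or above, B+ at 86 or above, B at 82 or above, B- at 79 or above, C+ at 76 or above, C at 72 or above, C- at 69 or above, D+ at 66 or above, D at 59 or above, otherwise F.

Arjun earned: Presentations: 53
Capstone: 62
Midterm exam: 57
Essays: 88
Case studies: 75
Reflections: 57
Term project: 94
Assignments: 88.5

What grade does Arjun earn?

Essays (88) > Capstone (62), so Capstone counts as 88.
Weighted total:
  Presentations 53 × 0.15 = 7.95
  Capstone 88 × 0.06 = 5.28
  Midterm exam 57 × 0.1 = 5.7
  Essays 88 × 0.24 = 21.12
  Case studies 75 × 0.12 = 9
  Reflections 57 × 0.09 = 5.13
  Term project 94 × 0.19 = 17.86
  Assignments 88.5 × 0.05 = 4.425
Sum = 76.465
76.465 is ≥ 76 and < 79 → C+

C+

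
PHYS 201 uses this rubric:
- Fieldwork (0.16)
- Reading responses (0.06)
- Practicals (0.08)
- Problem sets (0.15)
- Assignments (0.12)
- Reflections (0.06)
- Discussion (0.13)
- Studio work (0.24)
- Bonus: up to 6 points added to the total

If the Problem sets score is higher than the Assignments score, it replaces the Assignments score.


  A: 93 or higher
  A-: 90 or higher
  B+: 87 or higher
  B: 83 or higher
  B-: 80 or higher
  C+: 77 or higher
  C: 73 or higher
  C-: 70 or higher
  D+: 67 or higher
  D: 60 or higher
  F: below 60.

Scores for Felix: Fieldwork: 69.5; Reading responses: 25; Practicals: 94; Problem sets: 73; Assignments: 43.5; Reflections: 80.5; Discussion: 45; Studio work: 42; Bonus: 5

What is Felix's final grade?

Problem sets (73) > Assignments (43.5), so Assignments counts as 73.
Weighted total:
  Fieldwork 69.5 × 0.16 = 11.12
  Reading responses 25 × 0.06 = 1.5
  Practicals 94 × 0.08 = 7.52
  Problem sets 73 × 0.15 = 10.95
  Assignments 73 × 0.12 = 8.76
  Reflections 80.5 × 0.06 = 4.83
  Discussion 45 × 0.13 = 5.85
  Studio work 42 × 0.24 = 10.08
Sum = 60.61
Bonus: 60.61 + 5 = 65.61
65.61 is ≥ 60 and < 67 → D

D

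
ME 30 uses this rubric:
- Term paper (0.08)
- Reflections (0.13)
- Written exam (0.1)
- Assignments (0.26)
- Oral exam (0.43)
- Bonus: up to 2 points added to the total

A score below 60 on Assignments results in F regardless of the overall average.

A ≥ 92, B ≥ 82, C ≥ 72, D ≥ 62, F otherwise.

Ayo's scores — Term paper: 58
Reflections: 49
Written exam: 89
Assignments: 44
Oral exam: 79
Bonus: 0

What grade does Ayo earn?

Assignments score 44 < 60: minimum not met.
Weighted total:
  Term paper 58 × 0.08 = 4.64
  Reflections 49 × 0.13 = 6.37
  Written exam 89 × 0.1 = 8.9
  Assignments 44 × 0.26 = 11.44
  Oral exam 79 × 0.43 = 33.97
Sum = 65.32
Bonus: 65.32 + 0 = 65.32
Because the Assignments minimum was not met, the result is F.

F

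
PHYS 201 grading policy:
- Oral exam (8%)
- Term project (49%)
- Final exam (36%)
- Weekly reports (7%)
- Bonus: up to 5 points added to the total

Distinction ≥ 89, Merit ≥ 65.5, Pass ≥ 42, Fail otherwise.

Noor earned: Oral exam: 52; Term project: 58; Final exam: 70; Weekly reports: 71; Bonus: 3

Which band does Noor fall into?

Weighted total:
  Oral exam 52 × 0.08 = 4.16
  Term project 58 × 0.49 = 28.42
  Final exam 70 × 0.36 = 25.2
  Weekly reports 71 × 0.07 = 4.97
Sum = 62.75
Bonus: 62.75 + 3 = 65.75
65.75 is ≥ 65.5 and < 89 → Merit

Merit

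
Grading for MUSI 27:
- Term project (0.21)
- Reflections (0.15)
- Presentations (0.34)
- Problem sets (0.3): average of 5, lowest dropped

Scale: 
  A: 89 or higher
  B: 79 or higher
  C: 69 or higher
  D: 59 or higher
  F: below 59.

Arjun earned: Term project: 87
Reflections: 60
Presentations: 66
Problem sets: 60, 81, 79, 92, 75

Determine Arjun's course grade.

C

Problem sets: drop 60 → average of remaining 4 = 327/4 = 81.75
Weighted total:
  Term project 87 × 0.21 = 18.27
  Reflections 60 × 0.15 = 9
  Presentations 66 × 0.34 = 22.44
  Problem sets 81.75 × 0.3 = 24.525
Sum = 74.235
74.235 is ≥ 69 and < 79 → C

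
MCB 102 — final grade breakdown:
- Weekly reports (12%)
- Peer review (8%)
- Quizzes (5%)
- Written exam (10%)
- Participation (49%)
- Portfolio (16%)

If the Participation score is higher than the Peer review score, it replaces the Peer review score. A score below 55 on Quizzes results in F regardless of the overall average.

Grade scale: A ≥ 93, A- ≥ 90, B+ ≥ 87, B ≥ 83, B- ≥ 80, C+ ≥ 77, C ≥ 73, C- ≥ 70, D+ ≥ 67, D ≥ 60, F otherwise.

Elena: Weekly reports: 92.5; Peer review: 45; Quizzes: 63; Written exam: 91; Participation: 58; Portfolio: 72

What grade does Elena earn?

D+

Participation (58) > Peer review (45), so Peer review counts as 58.
Quizzes score 63 ≥ 55: minimum met.
Weighted total:
  Weekly reports 92.5 × 0.12 = 11.1
  Peer review 58 × 0.08 = 4.64
  Quizzes 63 × 0.05 = 3.15
  Written exam 91 × 0.1 = 9.1
  Participation 58 × 0.49 = 28.42
  Portfolio 72 × 0.16 = 11.52
Sum = 67.93
67.93 is ≥ 67 and < 70 → D+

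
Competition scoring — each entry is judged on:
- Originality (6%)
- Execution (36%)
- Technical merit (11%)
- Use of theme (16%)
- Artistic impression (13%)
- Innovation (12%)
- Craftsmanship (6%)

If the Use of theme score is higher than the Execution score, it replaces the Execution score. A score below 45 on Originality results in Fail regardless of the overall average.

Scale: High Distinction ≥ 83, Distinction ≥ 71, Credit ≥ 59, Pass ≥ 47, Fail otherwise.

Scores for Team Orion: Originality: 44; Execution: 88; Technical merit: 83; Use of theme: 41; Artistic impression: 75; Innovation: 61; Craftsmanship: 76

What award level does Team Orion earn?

Fail

Use of theme (41) ≤ Execution (88), so Execution stays at 88.
Originality score 44 < 45: minimum not met.
Weighted total:
  Originality 44 × 0.06 = 2.64
  Execution 88 × 0.36 = 31.68
  Technical merit 83 × 0.11 = 9.13
  Use of theme 41 × 0.16 = 6.56
  Artistic impression 75 × 0.13 = 9.75
  Innovation 61 × 0.12 = 7.32
  Craftsmanship 76 × 0.06 = 4.56
Sum = 71.64
Because the Originality minimum was not met, the result is Fail.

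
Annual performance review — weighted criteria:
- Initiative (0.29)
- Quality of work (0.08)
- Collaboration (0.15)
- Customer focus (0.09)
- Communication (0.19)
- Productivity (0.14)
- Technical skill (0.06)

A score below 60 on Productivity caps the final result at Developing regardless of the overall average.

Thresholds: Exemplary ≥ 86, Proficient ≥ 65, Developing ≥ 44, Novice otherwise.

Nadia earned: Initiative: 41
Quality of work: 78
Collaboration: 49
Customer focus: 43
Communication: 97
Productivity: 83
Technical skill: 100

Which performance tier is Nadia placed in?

Proficient

Productivity score 83 ≥ 60: minimum met.
Weighted total:
  Initiative 41 × 0.29 = 11.89
  Quality of work 78 × 0.08 = 6.24
  Collaboration 49 × 0.15 = 7.35
  Customer focus 43 × 0.09 = 3.87
  Communication 97 × 0.19 = 18.43
  Productivity 83 × 0.14 = 11.62
  Technical skill 100 × 0.06 = 6
Sum = 65.4
65.4 is ≥ 65 and < 86 → Proficient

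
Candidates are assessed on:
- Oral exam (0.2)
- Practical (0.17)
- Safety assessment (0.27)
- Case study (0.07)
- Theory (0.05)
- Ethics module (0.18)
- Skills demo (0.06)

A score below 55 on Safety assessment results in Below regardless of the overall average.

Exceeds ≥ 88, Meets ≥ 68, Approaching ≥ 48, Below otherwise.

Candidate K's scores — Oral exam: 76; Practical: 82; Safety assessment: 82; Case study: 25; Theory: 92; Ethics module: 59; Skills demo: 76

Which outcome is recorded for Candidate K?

Meets

Safety assessment score 82 ≥ 55: minimum met.
Weighted total:
  Oral exam 76 × 0.2 = 15.2
  Practical 82 × 0.17 = 13.94
  Safety assessment 82 × 0.27 = 22.14
  Case study 25 × 0.07 = 1.75
  Theory 92 × 0.05 = 4.6
  Ethics module 59 × 0.18 = 10.62
  Skills demo 76 × 0.06 = 4.56
Sum = 72.81
72.81 is ≥ 68 and < 88 → Meets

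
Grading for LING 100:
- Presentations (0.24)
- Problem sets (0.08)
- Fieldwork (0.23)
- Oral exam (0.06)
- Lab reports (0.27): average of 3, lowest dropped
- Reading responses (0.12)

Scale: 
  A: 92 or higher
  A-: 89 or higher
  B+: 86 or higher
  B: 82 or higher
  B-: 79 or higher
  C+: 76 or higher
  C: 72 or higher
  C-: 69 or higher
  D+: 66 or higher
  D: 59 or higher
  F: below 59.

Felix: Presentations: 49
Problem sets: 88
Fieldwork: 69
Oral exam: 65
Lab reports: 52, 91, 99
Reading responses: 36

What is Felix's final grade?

Lab reports: drop 52 → average of remaining 2 = 190/2 = 95
Weighted total:
  Presentations 49 × 0.24 = 11.76
  Problem sets 88 × 0.08 = 7.04
  Fieldwork 69 × 0.23 = 15.87
  Oral exam 65 × 0.06 = 3.9
  Lab reports 95 × 0.27 = 25.65
  Reading responses 36 × 0.12 = 4.32
Sum = 68.54
68.54 is ≥ 66 and < 69 → D+

D+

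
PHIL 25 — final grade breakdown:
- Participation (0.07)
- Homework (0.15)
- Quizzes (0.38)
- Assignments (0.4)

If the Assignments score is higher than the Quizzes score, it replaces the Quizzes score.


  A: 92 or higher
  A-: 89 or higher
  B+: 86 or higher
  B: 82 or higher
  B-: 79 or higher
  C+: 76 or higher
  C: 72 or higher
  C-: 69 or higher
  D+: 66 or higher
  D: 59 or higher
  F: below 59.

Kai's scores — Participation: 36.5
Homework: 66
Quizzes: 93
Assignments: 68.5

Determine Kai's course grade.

Assignments (68.5) ≤ Quizzes (93), so Quizzes stays at 93.
Weighted total:
  Participation 36.5 × 0.07 = 2.555
  Homework 66 × 0.15 = 9.9
  Quizzes 93 × 0.38 = 35.34
  Assignments 68.5 × 0.4 = 27.4
Sum = 75.195
75.195 is ≥ 72 and < 76 → C

C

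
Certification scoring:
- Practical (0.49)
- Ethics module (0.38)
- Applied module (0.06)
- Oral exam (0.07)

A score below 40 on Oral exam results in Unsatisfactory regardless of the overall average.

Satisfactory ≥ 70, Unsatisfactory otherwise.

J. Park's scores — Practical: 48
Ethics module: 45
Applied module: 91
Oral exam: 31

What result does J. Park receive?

Unsatisfactory

Oral exam score 31 < 40: minimum not met.
Weighted total:
  Practical 48 × 0.49 = 23.52
  Ethics module 45 × 0.38 = 17.1
  Applied module 91 × 0.06 = 5.46
  Oral exam 31 × 0.07 = 2.17
Sum = 48.25
Because the Oral exam minimum was not met, the result is Unsatisfactory.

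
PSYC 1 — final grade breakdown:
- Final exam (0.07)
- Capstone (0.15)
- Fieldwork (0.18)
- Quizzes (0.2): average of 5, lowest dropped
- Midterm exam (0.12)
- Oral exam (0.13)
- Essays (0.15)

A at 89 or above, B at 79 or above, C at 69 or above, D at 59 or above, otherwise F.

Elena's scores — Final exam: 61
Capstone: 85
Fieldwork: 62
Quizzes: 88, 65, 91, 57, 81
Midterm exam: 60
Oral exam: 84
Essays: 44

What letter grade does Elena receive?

C

Quizzes: drop 57 → average of remaining 4 = 325/4 = 81.25
Weighted total:
  Final exam 61 × 0.07 = 4.27
  Capstone 85 × 0.15 = 12.75
  Fieldwork 62 × 0.18 = 11.16
  Quizzes 81.25 × 0.2 = 16.25
  Midterm exam 60 × 0.12 = 7.2
  Oral exam 84 × 0.13 = 10.92
  Essays 44 × 0.15 = 6.6
Sum = 69.15
69.15 is ≥ 69 and < 79 → C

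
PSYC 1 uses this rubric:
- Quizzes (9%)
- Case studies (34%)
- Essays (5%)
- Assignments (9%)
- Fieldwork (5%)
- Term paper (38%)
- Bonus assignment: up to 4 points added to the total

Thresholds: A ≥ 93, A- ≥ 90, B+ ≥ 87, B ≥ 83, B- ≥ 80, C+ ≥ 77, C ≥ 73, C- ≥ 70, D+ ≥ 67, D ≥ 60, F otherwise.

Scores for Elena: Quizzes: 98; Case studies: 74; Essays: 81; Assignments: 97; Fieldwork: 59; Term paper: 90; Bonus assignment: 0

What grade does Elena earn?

Weighted total:
  Quizzes 98 × 0.09 = 8.82
  Case studies 74 × 0.34 = 25.16
  Essays 81 × 0.05 = 4.05
  Assignments 97 × 0.09 = 8.73
  Fieldwork 59 × 0.05 = 2.95
  Term paper 90 × 0.38 = 34.2
Sum = 83.91
Bonus assignment: 83.91 + 0 = 83.91
83.91 is ≥ 83 and < 87 → B

B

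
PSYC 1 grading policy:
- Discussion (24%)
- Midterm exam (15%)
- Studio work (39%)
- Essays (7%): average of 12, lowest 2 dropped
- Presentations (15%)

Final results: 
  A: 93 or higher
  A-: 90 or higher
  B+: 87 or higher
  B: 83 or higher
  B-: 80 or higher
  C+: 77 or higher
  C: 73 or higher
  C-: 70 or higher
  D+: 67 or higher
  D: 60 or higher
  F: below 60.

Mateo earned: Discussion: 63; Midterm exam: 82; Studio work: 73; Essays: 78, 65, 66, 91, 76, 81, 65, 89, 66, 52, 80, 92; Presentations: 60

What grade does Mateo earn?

Essays: drop 52, 65 → average of remaining 10 = 784/10 = 78.4
Weighted total:
  Discussion 63 × 0.24 = 15.12
  Midterm exam 82 × 0.15 = 12.3
  Studio work 73 × 0.39 = 28.47
  Essays 78.4 × 0.07 = 5.488
  Presentations 60 × 0.15 = 9
Sum = 70.378
70.378 is ≥ 70 and < 73 → C-

C-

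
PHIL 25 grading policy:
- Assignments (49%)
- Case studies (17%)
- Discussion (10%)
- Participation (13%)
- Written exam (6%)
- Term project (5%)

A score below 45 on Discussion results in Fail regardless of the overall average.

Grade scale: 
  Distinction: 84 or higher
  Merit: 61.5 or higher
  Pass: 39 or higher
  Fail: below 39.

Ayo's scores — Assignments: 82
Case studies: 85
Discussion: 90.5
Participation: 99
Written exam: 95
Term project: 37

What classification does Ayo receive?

Distinction

Discussion score 90.5 ≥ 45: minimum met.
Weighted total:
  Assignments 82 × 0.49 = 40.18
  Case studies 85 × 0.17 = 14.45
  Discussion 90.5 × 0.1 = 9.05
  Participation 99 × 0.13 = 12.87
  Written exam 95 × 0.06 = 5.7
  Term project 37 × 0.05 = 1.85
Sum = 84.1
84.1 ≥ 84 → Distinction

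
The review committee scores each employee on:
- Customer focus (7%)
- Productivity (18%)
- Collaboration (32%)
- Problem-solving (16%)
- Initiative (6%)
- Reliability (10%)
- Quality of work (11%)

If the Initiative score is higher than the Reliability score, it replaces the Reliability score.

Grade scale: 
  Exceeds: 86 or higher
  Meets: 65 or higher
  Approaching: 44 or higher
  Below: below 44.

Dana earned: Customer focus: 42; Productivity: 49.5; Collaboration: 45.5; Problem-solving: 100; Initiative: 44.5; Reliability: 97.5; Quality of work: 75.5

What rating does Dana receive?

Approaching

Initiative (44.5) ≤ Reliability (97.5), so Reliability stays at 97.5.
Weighted total:
  Customer focus 42 × 0.07 = 2.94
  Productivity 49.5 × 0.18 = 8.91
  Collaboration 45.5 × 0.32 = 14.56
  Problem-solving 100 × 0.16 = 16
  Initiative 44.5 × 0.06 = 2.67
  Reliability 97.5 × 0.1 = 9.75
  Quality of work 75.5 × 0.11 = 8.305
Sum = 63.135
63.135 is ≥ 44 and < 65 → Approaching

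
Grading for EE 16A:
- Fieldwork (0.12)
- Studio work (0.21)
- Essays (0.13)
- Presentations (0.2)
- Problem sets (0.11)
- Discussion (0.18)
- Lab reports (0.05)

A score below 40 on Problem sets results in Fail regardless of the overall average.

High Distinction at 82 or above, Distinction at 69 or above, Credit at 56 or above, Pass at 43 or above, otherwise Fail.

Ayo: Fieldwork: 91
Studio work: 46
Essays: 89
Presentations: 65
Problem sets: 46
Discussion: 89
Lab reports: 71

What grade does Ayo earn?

Distinction

Problem sets score 46 ≥ 40: minimum met.
Weighted total:
  Fieldwork 91 × 0.12 = 10.92
  Studio work 46 × 0.21 = 9.66
  Essays 89 × 0.13 = 11.57
  Presentations 65 × 0.2 = 13
  Problem sets 46 × 0.11 = 5.06
  Discussion 89 × 0.18 = 16.02
  Lab reports 71 × 0.05 = 3.55
Sum = 69.78
69.78 is ≥ 69 and < 82 → Distinction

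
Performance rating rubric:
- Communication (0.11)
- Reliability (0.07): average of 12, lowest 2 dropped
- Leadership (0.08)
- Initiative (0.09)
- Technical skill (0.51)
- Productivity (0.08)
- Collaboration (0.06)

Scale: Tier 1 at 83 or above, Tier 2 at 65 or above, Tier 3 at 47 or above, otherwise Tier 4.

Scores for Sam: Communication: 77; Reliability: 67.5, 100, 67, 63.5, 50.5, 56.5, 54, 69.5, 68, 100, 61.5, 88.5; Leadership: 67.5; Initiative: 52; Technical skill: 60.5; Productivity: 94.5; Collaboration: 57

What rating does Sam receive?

Reliability: drop 50.5, 54 → average of remaining 10 = 742/10 = 74.2
Weighted total:
  Communication 77 × 0.11 = 8.47
  Reliability 74.2 × 0.07 = 5.194
  Leadership 67.5 × 0.08 = 5.4
  Initiative 52 × 0.09 = 4.68
  Technical skill 60.5 × 0.51 = 30.855
  Productivity 94.5 × 0.08 = 7.56
  Collaboration 57 × 0.06 = 3.42
Sum = 65.579
65.579 is ≥ 65 and < 83 → Tier 2

Tier 2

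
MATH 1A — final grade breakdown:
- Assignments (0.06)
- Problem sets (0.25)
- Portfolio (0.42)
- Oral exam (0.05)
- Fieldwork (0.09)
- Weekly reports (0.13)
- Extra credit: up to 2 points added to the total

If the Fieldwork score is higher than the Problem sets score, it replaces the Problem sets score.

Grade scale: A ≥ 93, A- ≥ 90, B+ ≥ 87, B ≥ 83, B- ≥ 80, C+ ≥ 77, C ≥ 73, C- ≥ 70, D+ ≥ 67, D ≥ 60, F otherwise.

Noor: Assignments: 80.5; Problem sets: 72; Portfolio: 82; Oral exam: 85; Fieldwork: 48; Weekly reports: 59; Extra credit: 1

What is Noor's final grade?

Fieldwork (48) ≤ Problem sets (72), so Problem sets stays at 72.
Weighted total:
  Assignments 80.5 × 0.06 = 4.83
  Problem sets 72 × 0.25 = 18
  Portfolio 82 × 0.42 = 34.44
  Oral exam 85 × 0.05 = 4.25
  Fieldwork 48 × 0.09 = 4.32
  Weekly reports 59 × 0.13 = 7.67
Sum = 73.51
Extra credit: 73.51 + 1 = 74.51
74.51 is ≥ 73 and < 77 → C

C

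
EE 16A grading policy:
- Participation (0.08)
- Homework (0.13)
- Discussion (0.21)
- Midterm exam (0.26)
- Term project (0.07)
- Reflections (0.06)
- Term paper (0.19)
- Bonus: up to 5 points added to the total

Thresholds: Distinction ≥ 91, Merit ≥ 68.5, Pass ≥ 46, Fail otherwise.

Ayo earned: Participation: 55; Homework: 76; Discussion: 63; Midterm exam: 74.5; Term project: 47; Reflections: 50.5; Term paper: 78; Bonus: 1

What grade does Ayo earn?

Merit

Weighted total:
  Participation 55 × 0.08 = 4.4
  Homework 76 × 0.13 = 9.88
  Discussion 63 × 0.21 = 13.23
  Midterm exam 74.5 × 0.26 = 19.37
  Term project 47 × 0.07 = 3.29
  Reflections 50.5 × 0.06 = 3.03
  Term paper 78 × 0.19 = 14.82
Sum = 68.02
Bonus: 68.02 + 1 = 69.02
69.02 is ≥ 68.5 and < 91 → Merit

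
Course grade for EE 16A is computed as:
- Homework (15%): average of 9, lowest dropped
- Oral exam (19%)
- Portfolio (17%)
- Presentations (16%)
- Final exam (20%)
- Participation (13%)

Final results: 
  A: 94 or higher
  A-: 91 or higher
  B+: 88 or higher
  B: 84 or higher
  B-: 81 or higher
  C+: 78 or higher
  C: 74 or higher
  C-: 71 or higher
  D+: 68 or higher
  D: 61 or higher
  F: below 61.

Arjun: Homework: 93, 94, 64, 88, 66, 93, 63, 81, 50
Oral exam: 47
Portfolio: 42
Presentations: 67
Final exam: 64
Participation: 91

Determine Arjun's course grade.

Homework: drop 50 → average of remaining 8 = 642/8 = 80.25
Weighted total:
  Homework 80.25 × 0.15 = 12.0375
  Oral exam 47 × 0.19 = 8.93
  Portfolio 42 × 0.17 = 7.14
  Presentations 67 × 0.16 = 10.72
  Final exam 64 × 0.2 = 12.8
  Participation 91 × 0.13 = 11.83
Sum = 63.4575
63.4575 is ≥ 61 and < 68 → D

D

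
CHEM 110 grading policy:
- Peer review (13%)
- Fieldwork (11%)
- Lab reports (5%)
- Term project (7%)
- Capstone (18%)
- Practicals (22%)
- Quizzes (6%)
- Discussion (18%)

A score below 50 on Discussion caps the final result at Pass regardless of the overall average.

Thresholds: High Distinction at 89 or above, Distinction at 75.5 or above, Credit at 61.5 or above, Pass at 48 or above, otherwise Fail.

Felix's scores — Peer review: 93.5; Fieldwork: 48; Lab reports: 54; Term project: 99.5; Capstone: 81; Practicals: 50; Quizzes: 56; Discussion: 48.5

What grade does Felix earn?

Discussion score 48.5 < 50: minimum not met.
Weighted total:
  Peer review 93.5 × 0.13 = 12.155
  Fieldwork 48 × 0.11 = 5.28
  Lab reports 54 × 0.05 = 2.7
  Term project 99.5 × 0.07 = 6.965
  Capstone 81 × 0.18 = 14.58
  Practicals 50 × 0.22 = 11
  Quizzes 56 × 0.06 = 3.36
  Discussion 48.5 × 0.18 = 8.73
Sum = 64.77
64.77 would be Credit; cap at Pass applies → Pass.

Pass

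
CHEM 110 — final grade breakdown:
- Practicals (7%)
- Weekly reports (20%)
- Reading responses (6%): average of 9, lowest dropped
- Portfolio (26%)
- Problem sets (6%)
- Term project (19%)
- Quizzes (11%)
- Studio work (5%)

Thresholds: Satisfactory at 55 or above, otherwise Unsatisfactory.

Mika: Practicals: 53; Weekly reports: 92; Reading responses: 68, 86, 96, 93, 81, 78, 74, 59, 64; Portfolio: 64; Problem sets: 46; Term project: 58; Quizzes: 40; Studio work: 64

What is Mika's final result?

Satisfactory

Reading responses: drop 59 → average of remaining 8 = 640/8 = 80
Weighted total:
  Practicals 53 × 0.07 = 3.71
  Weekly reports 92 × 0.2 = 18.4
  Reading responses 80 × 0.06 = 4.8
  Portfolio 64 × 0.26 = 16.64
  Problem sets 46 × 0.06 = 2.76
  Term project 58 × 0.19 = 11.02
  Quizzes 40 × 0.11 = 4.4
  Studio work 64 × 0.05 = 3.2
Sum = 64.93
64.93 ≥ 55 → Satisfactory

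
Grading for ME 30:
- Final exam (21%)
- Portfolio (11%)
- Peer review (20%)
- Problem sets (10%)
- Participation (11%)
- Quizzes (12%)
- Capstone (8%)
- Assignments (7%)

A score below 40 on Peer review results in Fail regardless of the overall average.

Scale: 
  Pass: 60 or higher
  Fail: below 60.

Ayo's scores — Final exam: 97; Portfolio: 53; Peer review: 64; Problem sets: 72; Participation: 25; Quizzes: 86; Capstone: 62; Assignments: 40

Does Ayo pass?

Pass

Peer review score 64 ≥ 40: minimum met.
Weighted total:
  Final exam 97 × 0.21 = 20.37
  Portfolio 53 × 0.11 = 5.83
  Peer review 64 × 0.2 = 12.8
  Problem sets 72 × 0.1 = 7.2
  Participation 25 × 0.11 = 2.75
  Quizzes 86 × 0.12 = 10.32
  Capstone 62 × 0.08 = 4.96
  Assignments 40 × 0.07 = 2.8
Sum = 67.03
67.03 ≥ 60 → Pass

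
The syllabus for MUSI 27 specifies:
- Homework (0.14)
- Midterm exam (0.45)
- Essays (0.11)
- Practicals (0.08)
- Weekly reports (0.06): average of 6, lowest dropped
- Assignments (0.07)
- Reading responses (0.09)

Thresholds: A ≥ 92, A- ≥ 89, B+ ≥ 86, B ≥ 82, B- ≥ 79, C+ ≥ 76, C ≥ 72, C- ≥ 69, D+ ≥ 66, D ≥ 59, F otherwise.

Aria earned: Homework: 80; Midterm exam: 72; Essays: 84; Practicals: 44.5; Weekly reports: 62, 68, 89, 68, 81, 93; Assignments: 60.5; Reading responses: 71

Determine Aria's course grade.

C-

Weekly reports: drop 62 → average of remaining 5 = 399/5 = 79.8
Weighted total:
  Homework 80 × 0.14 = 11.2
  Midterm exam 72 × 0.45 = 32.4
  Essays 84 × 0.11 = 9.24
  Practicals 44.5 × 0.08 = 3.56
  Weekly reports 79.8 × 0.06 = 4.788
  Assignments 60.5 × 0.07 = 4.235
  Reading responses 71 × 0.09 = 6.39
Sum = 71.813
71.813 is ≥ 69 and < 72 → C-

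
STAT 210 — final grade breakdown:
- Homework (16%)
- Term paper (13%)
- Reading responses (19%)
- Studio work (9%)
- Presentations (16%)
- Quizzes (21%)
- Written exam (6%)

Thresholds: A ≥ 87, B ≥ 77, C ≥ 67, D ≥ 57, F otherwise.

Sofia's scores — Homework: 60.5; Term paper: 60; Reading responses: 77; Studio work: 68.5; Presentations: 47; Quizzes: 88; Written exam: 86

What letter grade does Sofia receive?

C

Weighted total:
  Homework 60.5 × 0.16 = 9.68
  Term paper 60 × 0.13 = 7.8
  Reading responses 77 × 0.19 = 14.63
  Studio work 68.5 × 0.09 = 6.165
  Presentations 47 × 0.16 = 7.52
  Quizzes 88 × 0.21 = 18.48
  Written exam 86 × 0.06 = 5.16
Sum = 69.435
69.435 is ≥ 67 and < 77 → C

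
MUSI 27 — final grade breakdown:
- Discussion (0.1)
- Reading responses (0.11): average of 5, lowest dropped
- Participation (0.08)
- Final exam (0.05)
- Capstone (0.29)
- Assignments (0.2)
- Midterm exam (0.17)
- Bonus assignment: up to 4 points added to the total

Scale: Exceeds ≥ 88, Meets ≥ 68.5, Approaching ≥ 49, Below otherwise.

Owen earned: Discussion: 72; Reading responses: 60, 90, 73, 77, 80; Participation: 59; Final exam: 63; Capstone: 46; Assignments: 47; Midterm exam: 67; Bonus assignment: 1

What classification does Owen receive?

Reading responses: drop 60 → average of remaining 4 = 320/4 = 80
Weighted total:
  Discussion 72 × 0.1 = 7.2
  Reading responses 80 × 0.11 = 8.8
  Participation 59 × 0.08 = 4.72
  Final exam 63 × 0.05 = 3.15
  Capstone 46 × 0.29 = 13.34
  Assignments 47 × 0.2 = 9.4
  Midterm exam 67 × 0.17 = 11.39
Sum = 58
Bonus assignment: 58 + 1 = 59
59 is ≥ 49 and < 68.5 → Approaching

Approaching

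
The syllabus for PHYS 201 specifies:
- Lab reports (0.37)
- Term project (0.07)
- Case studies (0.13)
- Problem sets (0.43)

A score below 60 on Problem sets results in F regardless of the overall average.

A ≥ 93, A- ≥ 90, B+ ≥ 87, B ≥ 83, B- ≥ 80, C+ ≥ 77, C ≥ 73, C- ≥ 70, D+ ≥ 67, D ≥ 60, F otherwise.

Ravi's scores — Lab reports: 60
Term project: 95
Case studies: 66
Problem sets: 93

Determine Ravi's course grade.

C+

Problem sets score 93 ≥ 60: minimum met.
Weighted total:
  Lab reports 60 × 0.37 = 22.2
  Term project 95 × 0.07 = 6.65
  Case studies 66 × 0.13 = 8.58
  Problem sets 93 × 0.43 = 39.99
Sum = 77.42
77.42 is ≥ 77 and < 80 → C+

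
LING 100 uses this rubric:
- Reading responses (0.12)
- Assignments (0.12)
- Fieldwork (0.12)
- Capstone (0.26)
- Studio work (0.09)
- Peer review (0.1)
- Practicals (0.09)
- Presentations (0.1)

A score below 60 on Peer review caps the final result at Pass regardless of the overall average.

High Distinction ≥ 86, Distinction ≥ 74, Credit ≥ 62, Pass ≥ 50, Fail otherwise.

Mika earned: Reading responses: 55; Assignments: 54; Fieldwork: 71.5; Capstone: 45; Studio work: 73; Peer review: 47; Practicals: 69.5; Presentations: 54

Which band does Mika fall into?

Pass

Peer review score 47 < 60: minimum not met.
Weighted total:
  Reading responses 55 × 0.12 = 6.6
  Assignments 54 × 0.12 = 6.48
  Fieldwork 71.5 × 0.12 = 8.58
  Capstone 45 × 0.26 = 11.7
  Studio work 73 × 0.09 = 6.57
  Peer review 47 × 0.1 = 4.7
  Practicals 69.5 × 0.09 = 6.255
  Presentations 54 × 0.1 = 5.4
Sum = 56.285
56.285 would be Pass; cap at Pass applies → Pass.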